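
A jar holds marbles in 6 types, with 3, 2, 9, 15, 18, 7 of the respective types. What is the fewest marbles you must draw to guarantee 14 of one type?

In the worst case you take as many as possible of each type without reaching 14: 3 + 2 + 9 + 13 + 13 + 7 = 47.
The next one must give 14 of some type, so 47 + 1 = 48.

48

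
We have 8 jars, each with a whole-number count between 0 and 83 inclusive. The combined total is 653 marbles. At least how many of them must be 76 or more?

Suppose at most 8 − j of them reach 76; then j values are ≤ 75 and the rest ≤ 83.
The total is then ≤ 75·j + 83·(8 − j) = 664 − 8j. For this to be ≥ 653 we need j ≤ 1, so at least 8 − 1 = 7 must reach 76.
Exactly 7 works: 7 values at 83 and 1 at 75 total 656; lower one of the high values by 3 (still ≥ 76) to hit 653.

7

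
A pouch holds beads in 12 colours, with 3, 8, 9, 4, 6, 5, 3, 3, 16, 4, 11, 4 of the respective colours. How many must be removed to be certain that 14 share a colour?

74

In the worst case you take as many as possible of each colour without reaching 14: 3 + 8 + 9 + 4 + 6 + 5 + 3 + 3 + 13 + 4 + 11 + 4 = 73.
The next one must give 14 of some colour, so 73 + 1 = 74.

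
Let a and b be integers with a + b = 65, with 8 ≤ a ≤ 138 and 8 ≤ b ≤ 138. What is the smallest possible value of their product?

456

Since a + b is fixed, pushing one of them to its bound minimizes the product.
The extreme feasible split is a = 8, b = 57, giving ab = 456.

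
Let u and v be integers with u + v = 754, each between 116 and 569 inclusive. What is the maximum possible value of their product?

142129

With u + v fixed, uv peaks when the two are closest together.
Taking u = 377 and v = 377 (both in [116, 569]) gives uv = 142129.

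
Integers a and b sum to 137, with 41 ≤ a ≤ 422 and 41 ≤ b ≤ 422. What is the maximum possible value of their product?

4692

With a + b fixed, ab peaks when the two are closest together.
Taking a = 68 and b = 69 (both in [41, 422]) gives ab = 4692.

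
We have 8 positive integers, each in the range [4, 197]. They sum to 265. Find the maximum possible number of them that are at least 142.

1

Suppose k of them are at least 142. Those contribute at least 142 each and the other 8 − k at least 4 each.
So the total is at least 142k + 4(8 − k) = 32 + 138k. This must be ≤ 265, giving k ≤ 1.
k = 1 is achieved by 1 value at 142 and 7 at 4, total 170; add 95 to one value (staying below 142) to reach 265.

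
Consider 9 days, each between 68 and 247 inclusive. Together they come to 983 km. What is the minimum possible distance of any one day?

68

To make one day as small as possible, make the other 8 as large as possible.
The other 8 can take up 8 × 247 = 1976 ≥ 983 − 68, so one day can sit at its floor of 68.
Achievable: one at 68 and the other 8 totalling 915, which fits since 8 × 68 ≤ 915 ≤ 8 × 247.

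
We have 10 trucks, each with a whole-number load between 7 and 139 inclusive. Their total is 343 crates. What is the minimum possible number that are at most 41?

If only k of them are at most 41, the other 10 − k are at least 42, so the total is at least (10 − k)·42 + k·7.
This is ≤ 343, so (10 − k)·42 + 7k ≤ 343, which gives k ≥ 3.
Exactly 3 works: 3 values at 7 and 7 at 42 total 315; raise one of the low values by 28 (still ≤ 41) to hit 343.

3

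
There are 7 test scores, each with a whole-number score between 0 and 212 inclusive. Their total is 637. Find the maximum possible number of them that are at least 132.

4

With k values at 132 or above and the rest at least 0, the sum is at least 0 + 132k.
Since the sum is 637, we need 132k ≤ 637, i.e. k ≤ 4.
k = 4 is achieved by 4 values at 132 and 3 at 0, total 528; add 109 to one value (staying below 132) to reach 637.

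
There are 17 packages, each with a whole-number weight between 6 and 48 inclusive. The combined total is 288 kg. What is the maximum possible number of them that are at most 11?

Each value at 11 or below falls at least 48 − 11 = 37 short of the ceiling 48.
The ceiling total is 17 × 48 = 816, and we need 288, so at most ⌊(816 − 288)/37⌋ = 14 can be that low.
k = 14 is achieved by 14 values at 11 and 3 at 48, total 298; lower one of the 48's by 10 (still > 11) to reach 288.

14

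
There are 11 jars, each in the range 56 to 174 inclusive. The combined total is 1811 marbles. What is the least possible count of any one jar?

71

Minimizing one value means maximizing the remaining 10.
The other 10 contribute at most 10 × 174 = 1740, leaving at least 1811 − 1740 = 71.
Since 71 ≥ 56, this is achievable: one at 71 and 10 at 174.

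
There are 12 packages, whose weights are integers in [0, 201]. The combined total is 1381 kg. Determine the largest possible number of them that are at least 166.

8

If k of the values are ≥ 166, the total is ≥ 166k + 0(12 − k).
Setting 166k + 0(12 − k) ≤ 1381 gives 166k ≤ 1381, so k ≤ 8.
k = 8 is achieved by 8 values at 166 and 4 at 0, total 1328; add 53 to one value (staying below 166) to reach 1381.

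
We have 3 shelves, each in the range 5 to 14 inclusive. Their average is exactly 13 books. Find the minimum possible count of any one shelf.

11

Minimizing one value means maximizing the remaining 2.
The total is 3 × 13 = 39.
The other 2 contribute at most 2 × 14 = 28, leaving at least 39 − 28 = 11.
Since 11 ≥ 5, this is achievable: one at 11 and 2 at 14.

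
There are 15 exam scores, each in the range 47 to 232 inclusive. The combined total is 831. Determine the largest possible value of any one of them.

Maximizing one value means minimizing the remaining 14.
The other 14 contribute at least 14 × 47 = 658, leaving at most 831 − 658 = 173.
Since 173 ≤ 232, this is achievable: one at 173 and 14 at 47.

173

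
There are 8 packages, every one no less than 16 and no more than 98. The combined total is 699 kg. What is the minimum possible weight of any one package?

16

Minimizing one value means maximizing the remaining 7.
The other 7 can take up 7 × 98 = 686 ≥ 699 − 16, so one package can sit at its floor of 16.
Achievable: one at 16 and the other 7 totalling 683, which fits since 7 × 16 ≤ 683 ≤ 7 × 98.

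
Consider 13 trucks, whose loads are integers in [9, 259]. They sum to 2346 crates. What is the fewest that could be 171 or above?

2

Each value short of 171 is at most 170, costing at least 259 − 170 = 89 against the maximum total of 3367.
We can afford to lose at most 3367 − 2346 = 1021, so at most ⌊1021/89⌋ = 11 fall short, and at least 2 are ≥ 171.
Exactly 2 works: 2 values at 259 and 11 at 170 total 2388; lower one of the high values by 42 (still ≥ 171) to hit 2346.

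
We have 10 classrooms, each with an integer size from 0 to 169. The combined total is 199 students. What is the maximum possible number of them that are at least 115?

Suppose k of them are at least 115. Those contribute at least 115 each and the other 10 − k at least 0 each.
So the total is at least 115k + 0(10 − k) = 0 + 115k. This must be ≤ 199, giving k ≤ 1.
k = 1 is achieved by 1 value at 115 and 9 at 0, total 115; add 84 to one value (staying below 115) to reach 199.

1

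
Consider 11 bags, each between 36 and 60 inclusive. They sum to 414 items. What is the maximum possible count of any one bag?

To make one bag as large as possible, make the other 10 as small as possible.
The other 10 contribute at least 10 × 36 = 360, leaving at most 414 − 360 = 54.
Since 54 ≤ 60, this is achievable: one at 54 and 10 at 36.

54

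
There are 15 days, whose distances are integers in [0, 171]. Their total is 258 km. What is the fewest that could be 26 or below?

Each value above 26 is at least 27, contributing at least 27 − 0 = 27 above the floor 0.
The sum exceeds the floor total 0 by 258, so at most ⌊258/27⌋ = 9 exceed 26, and at least 6 are ≤ 26.
Exactly 6 works: 6 values at 0 and 9 at 27 total 243; raise one of the low values by 15 (still ≤ 26) to hit 258.

6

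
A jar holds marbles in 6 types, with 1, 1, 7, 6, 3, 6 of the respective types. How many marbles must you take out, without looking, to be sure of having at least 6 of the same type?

21

In the worst case you take as many as possible of each type without reaching 6: 1 + 1 + 5 + 5 + 3 + 5 = 20.
The next one must give 6 of some type, so 20 + 1 = 21.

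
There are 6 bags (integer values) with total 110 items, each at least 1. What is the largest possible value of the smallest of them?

18

The average is 110/6 < 19, so some value is ≤ 18.
Equality holds with 4 values of 18 and 2 values of 19.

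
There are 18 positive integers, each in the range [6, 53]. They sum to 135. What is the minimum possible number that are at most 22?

Each value above 22 is at least 23, contributing at least 23 − 6 = 17 above the floor 6.
The sum exceeds the floor total 108 by 27, so at most ⌊27/17⌋ = 1 exceed 22, and at least 17 are ≤ 22.
Exactly 17 works: 17 values at 6 and 1 at 23 total 125; raise one of the low values by 10 (still ≤ 22) to hit 135.

17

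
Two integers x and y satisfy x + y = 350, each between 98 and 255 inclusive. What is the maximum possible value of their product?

30625

With x + y fixed, xy peaks when the two are closest together.
Taking x = 175 and y = 175 (both in [98, 255]) gives xy = 30625.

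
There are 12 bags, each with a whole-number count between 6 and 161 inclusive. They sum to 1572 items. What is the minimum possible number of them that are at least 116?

Suppose at most 12 − j of them reach 116; then j values are ≤ 115 and the rest ≤ 161.
The total is then ≤ 115·j + 161·(12 − j) = 1932 − 46j. For this to be ≥ 1572 we need j ≤ 7, so at least 12 − 7 = 5 must reach 116.
Exactly 5 works: 5 values at 161 and 7 at 115 total 1610; lower one of the high values by 38 (still ≥ 116) to hit 1572.

5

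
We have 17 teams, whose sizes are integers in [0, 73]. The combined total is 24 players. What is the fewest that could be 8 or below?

Let j be the number exceeding 8. Then the total is ≥ 9·j + 0·(17 − j) = 0 + 9j.
So 9j ≤ 24 and j ≤ 2; hence at least 17 − 2 = 15 are ≤ 8.
Exactly 15 works: 15 values at 0 and 2 at 9 total 18; raise one of the low values by 6 (still ≤ 8) to hit 24.

15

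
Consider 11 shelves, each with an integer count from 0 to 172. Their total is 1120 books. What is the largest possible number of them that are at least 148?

If k of the values are ≥ 148, the total is ≥ 148k + 0(11 − k).
Setting 148k + 0(11 − k) ≤ 1120 gives 148k ≤ 1120, so k ≤ 7.
k = 7 is achieved by 7 values at 148 and 4 at 0, total 1036; add 84 to one value (staying below 148) to reach 1120.

7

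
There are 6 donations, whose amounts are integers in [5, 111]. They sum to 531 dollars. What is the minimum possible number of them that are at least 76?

3

If only k of them are at least 76, the other 6 − k are at most 75, so the total is at most k·111 + (6 − k)·75.
This must reach 531, so k·111 + (6 − k)·75 ≥ 531, giving k ≥ 3.
Exactly 3 works: 3 values at 111 and 3 at 75 total 558; lower one of the high values by 27 (still ≥ 76) to hit 531.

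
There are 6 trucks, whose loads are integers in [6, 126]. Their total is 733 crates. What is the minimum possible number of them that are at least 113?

5

Suppose at most 6 − j of them reach 113; then j values are ≤ 112 and the rest ≤ 126.
The total is then ≤ 112·j + 126·(6 − j) = 756 − 14j. For this to be ≥ 733 we need j ≤ 1, so at least 6 − 1 = 5 must reach 113.
Exactly 5 works: 5 values at 126 and 1 at 112 total 742; lower one of the high values by 9 (still ≥ 113) to hit 733.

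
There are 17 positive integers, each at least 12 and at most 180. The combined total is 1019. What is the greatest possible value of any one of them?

180

Maximizing one value means minimizing the remaining 16.
The other 16 contribute at least 16 × 12 = 192, leaving at most 1019 − 192 = 827.
But each integer is capped at 180, so the maximum is 180.
Achievable: one at 180 and the other 16 totalling 839, which fits since 16 × 12 ≤ 839 ≤ 16 × 180.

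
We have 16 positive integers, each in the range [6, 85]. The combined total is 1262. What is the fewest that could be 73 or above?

If only k of them are at least 73, the other 16 − k are at most 72, so the total is at most k·85 + (16 − k)·72.
This must reach 1262, so k·85 + (16 − k)·72 ≥ 1262, giving k ≥ 9.
Exactly 9 works: 9 values at 85 and 7 at 72 total 1269; lower one of the high values by 7 (still ≥ 73) to hit 1262.

9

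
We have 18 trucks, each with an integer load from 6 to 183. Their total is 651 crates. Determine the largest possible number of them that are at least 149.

3

With k values at 149 or above and the rest at least 6, the sum is at least 108 + 143k.
Since the sum is 651, we need 143k ≤ 543, i.e. k ≤ 3.
k = 3 is achieved by 3 values at 149 and 15 at 6, total 537; add 114 to one value (staying below 149) to reach 651.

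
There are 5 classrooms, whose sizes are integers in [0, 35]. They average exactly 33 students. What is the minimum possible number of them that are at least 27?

4

The total is 5 × 33 = 165.
Each value short of 27 is at most 26, costing at least 35 − 26 = 9 against the maximum total of 175.
We can afford to lose at most 175 − 165 = 10, so at most ⌊10/9⌋ = 1 fall short, and at least 4 are ≥ 27.
Exactly 4 works: 4 values at 35 and 1 at 26 total 166; lower one of the high values by 1 (still ≥ 27) to hit 165.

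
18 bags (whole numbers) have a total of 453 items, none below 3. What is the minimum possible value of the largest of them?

The 18 values sum to 453, so their maximum is at least ⌈453/18⌉ = 26.
Achievable: 3 of them at 26 and 15 at 25 total 453.

26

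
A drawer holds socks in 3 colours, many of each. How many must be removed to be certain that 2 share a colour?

In the worst case you draw 1 of each of the 3 colours: 3 × 1 = 3.
One more forces 2 of some colour, so 3 + 1 = 4.

4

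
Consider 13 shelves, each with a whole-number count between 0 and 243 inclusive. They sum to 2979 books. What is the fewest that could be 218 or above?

7

If only k of them are at least 218, the other 13 − k are at most 217, so the total is at most k·243 + (13 − k)·217.
This must reach 2979, so k·243 + (13 − k)·217 ≥ 2979, giving k ≥ 7.
Exactly 7 works: 7 values at 243 and 6 at 217 total 3003; lower one of the high values by 24 (still ≥ 218) to hit 2979.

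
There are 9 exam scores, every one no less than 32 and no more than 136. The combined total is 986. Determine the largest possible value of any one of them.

Maximizing one value means minimizing the remaining 8.
The other 8 contribute at least 8 × 32 = 256, leaving at most 986 − 256 = 730.
But each score is capped at 136, so the maximum is 136.
Achievable: one at 136 and the other 8 totalling 850, which fits since 8 × 32 ≤ 850 ≤ 8 × 136.

136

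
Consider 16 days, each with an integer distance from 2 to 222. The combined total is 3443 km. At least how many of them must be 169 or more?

14

Each value short of 169 is at most 168, costing at least 222 − 168 = 54 against the maximum total of 3552.
We can afford to lose at most 3552 − 3443 = 109, so at most ⌊109/54⌋ = 2 fall short, and at least 14 are ≥ 169.
Exactly 14 works: 14 values at 222 and 2 at 168 total 3444; lower one of the high values by 1 (still ≥ 169) to hit 3443.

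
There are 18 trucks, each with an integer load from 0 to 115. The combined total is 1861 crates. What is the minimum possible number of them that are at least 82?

12

If only k of them are at least 82, the other 18 − k are at most 81, so the total is at most k·115 + (18 − k)·81.
This must reach 1861, so k·115 + (18 − k)·81 ≥ 1861, giving k ≥ 12.
Exactly 12 works: 12 values at 115 and 6 at 81 total 1866; lower one of the high values by 5 (still ≥ 82) to hit 1861.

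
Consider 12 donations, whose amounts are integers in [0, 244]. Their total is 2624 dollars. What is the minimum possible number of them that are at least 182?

Each value short of 182 is at most 181, costing at least 244 − 181 = 63 against the maximum total of 2928.
We can afford to lose at most 2928 − 2624 = 304, so at most ⌊304/63⌋ = 4 fall short, and at least 8 are ≥ 182.
Exactly 8 works: 8 values at 244 and 4 at 181 total 2676; lower one of the high values by 52 (still ≥ 182) to hit 2624.

8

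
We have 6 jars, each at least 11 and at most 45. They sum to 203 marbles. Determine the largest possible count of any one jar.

Maximizing one value means minimizing the remaining 5.
The other 5 contribute at least 5 × 11 = 55, leaving at most 203 − 55 = 148.
But each jar is capped at 45, so the maximum is 45.
Achievable: one at 45 and the other 5 totalling 158, which fits since 5 × 11 ≤ 158 ≤ 5 × 45.

45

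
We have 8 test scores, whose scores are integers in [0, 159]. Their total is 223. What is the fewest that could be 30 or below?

Each value above 30 is at least 31, contributing at least 31 − 0 = 31 above the floor 0.
The sum exceeds the floor total 0 by 223, so at most ⌊223/31⌋ = 7 exceed 30, and at least 1 are ≤ 30.
Exactly 1 works: 1 value at 0 and 7 at 31 total 217; raise one of the low values by 6 (still ≤ 30) to hit 223.

1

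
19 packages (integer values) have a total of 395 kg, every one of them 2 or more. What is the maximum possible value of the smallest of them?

The average is 395/19 < 21, so some value is ≤ 20.
Taking 4 copies of 20 and 15 copies of 21 gives exactly 395, so 20 is attained.

20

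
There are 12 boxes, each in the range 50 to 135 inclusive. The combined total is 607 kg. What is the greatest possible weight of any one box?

To make one box as large as possible, make the other 11 as small as possible.
The other 11 contribute at least 11 × 50 = 550, leaving at most 607 − 550 = 57.
Since 57 ≤ 135, this is achievable: one at 57 and 11 at 50.

57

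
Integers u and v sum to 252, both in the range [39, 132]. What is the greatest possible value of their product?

With u + v fixed, uv peaks when the two are closest together.
Taking u = 126 and v = 126 (both in [39, 132]) gives uv = 15876.

15876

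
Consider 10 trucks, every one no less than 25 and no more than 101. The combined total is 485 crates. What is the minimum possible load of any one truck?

Minimizing one value means maximizing the remaining 9.
The other 9 can take up 9 × 101 = 909 ≥ 485 − 25, so one truck can sit at its floor of 25.
Achievable: one at 25 and the other 9 totalling 460, which fits since 9 × 25 ≤ 460 ≤ 9 × 101.

25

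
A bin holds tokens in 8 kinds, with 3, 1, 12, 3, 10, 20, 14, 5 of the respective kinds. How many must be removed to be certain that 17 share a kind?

In the worst case you take as many as possible of each kind without reaching 17: 3 + 1 + 12 + 3 + 10 + 16 + 14 + 5 = 64.
The next one must give 17 of some kind, so 64 + 1 = 65.

65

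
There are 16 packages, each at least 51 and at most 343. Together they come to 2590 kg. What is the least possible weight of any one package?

51

Minimizing one value means maximizing the remaining 15.
The other 15 can take up 15 × 343 = 5145 ≥ 2590 − 51, so one package can sit at its floor of 51.
Achievable: one at 51 and the other 15 totalling 2539, which fits since 15 × 51 ≤ 2539 ≤ 15 × 343.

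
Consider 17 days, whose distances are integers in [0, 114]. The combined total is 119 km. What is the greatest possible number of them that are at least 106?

Suppose k of them are at least 106. Those contribute at least 106 each and the other 17 − k at least 0 each.
So the total is at least 106k + 0(17 − k) = 0 + 106k. This must be ≤ 119, giving k ≤ 1.
k = 1 is achieved by 1 value at 106 and 16 at 0, total 106; add 13 to one value (staying below 106) to reach 119.

1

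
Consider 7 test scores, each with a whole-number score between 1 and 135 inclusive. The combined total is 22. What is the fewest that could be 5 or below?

4

Each value above 5 is at least 6, contributing at least 6 − 1 = 5 above the floor 1.
The sum exceeds the floor total 7 by 15, so at most ⌊15/5⌋ = 3 exceed 5, and at least 4 are ≤ 5.
Exactly 4 works: 4 values at 1 and 3 at 6 total 22.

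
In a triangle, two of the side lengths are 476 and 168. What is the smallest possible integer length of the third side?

309

The third side must exceed |476 − 168| = 308.
The smallest integer above 308 is 309.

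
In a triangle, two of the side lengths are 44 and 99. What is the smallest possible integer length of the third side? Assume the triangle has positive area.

56

The third side must exceed |44 − 99| = 55.
The smallest integer above 55 is 56.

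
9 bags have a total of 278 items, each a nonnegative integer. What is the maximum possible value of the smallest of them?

If every one of the 9 were at least 31, the total would be at least 9 × 31 = 279 > 278.
Taking 1 copy of 30 and 8 copies of 31 gives exactly 278, so 30 is attained.

30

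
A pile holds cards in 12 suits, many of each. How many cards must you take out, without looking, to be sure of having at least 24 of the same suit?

You could draw 23 of every suit without reaching 24 of any — 276 in all.
One more forces 24 of some suit, so 276 + 1 = 277.

277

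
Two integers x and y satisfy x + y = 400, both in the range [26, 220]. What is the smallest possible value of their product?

39600

Since x + y is fixed, pushing one of them to its bound minimizes the product.
At the endpoint x = 180, y = 400 − 180 = 220, so xy = 180 × 220 = 39600.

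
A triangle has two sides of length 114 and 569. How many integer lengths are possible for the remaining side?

227

The triangle inequality gives |114 − 569| < c < 114 + 569, i.e. 455 < c < 683.
So c can be any integer from 456 to 682: 227 values.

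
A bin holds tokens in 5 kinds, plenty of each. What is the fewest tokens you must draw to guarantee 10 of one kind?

In the worst case you draw 9 of each of the 5 kinds: 5 × 9 = 45.
One more forces 10 of some kind, so 45 + 1 = 46.

46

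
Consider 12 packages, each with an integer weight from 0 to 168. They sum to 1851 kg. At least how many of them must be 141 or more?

Suppose at most 12 − j of them reach 141; then j values are ≤ 140 and the rest ≤ 168.
The total is then ≤ 140·j + 168·(12 − j) = 2016 − 28j. For this to be ≥ 1851 we need j ≤ 5, so at least 12 − 5 = 7 must reach 141.
Exactly 7 works: 7 values at 168 and 5 at 140 total 1876; lower one of the high values by 25 (still ≥ 141) to hit 1851.

7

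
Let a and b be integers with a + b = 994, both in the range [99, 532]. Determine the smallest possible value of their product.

245784

ab = a(994 − a) is concave in a, so over [462, 532] it is minimized at an endpoint.
The extreme feasible split is a = 462, b = 532, giving ab = 245784.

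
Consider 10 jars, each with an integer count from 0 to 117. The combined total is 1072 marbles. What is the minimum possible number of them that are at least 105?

3

Suppose at most 10 − j of them reach 105; then j values are ≤ 104 and the rest ≤ 117.
The total is then ≤ 104·j + 117·(10 − j) = 1170 − 13j. For this to be ≥ 1072 we need j ≤ 7, so at least 10 − 7 = 3 must reach 105.
Exactly 3 works: 3 values at 117 and 7 at 104 total 1079; lower one of the high values by 7 (still ≥ 105) to hit 1072.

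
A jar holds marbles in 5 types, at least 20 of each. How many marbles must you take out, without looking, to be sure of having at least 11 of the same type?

In the worst case you draw 10 of each of the 5 types: 5 × 10 = 50.
One more forces 11 of some type, so 50 + 1 = 51.

51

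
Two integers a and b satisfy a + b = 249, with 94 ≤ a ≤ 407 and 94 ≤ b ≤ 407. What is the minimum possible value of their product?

Since a + b is fixed, pushing one of them to its bound minimizes the product.
The extreme feasible split is a = 94, b = 155, giving ab = 14570.

14570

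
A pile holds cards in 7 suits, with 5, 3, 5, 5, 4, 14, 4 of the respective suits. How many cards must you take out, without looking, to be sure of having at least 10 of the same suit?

In the worst case you take as many as possible of each suit without reaching 10: 5 + 3 + 5 + 5 + 4 + 9 + 4 = 35.
The next one must give 10 of some suit, so 35 + 1 = 36.

36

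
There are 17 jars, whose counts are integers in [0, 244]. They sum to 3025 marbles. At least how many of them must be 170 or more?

3

If only k of them are at least 170, the other 17 − k are at most 169, so the total is at most k·244 + (17 − k)·169.
This must reach 3025, so k·244 + (17 − k)·169 ≥ 3025, giving k ≥ 3.
Exactly 3 works: 3 values at 244 and 14 at 169 total 3098; lower one of the high values by 73 (still ≥ 170) to hit 3025.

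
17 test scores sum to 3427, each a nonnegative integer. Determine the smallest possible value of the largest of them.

The 17 values sum to 3427, so their maximum is at least ⌈3427/17⌉ = 202.
Achievable: 10 of them at 202 and 7 at 201 total 3427.

202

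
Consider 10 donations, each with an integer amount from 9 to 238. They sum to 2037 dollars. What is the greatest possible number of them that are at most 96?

Suppose k of them are at most 96. Those contribute at most 96 each and the rest at most 238 each.
So the total is at most 96k + 238(10 − k) = 2380 − 142k. This must still be ≥ 2037, so k ≤ 2.
k = 2 is achieved by 2 values at 96 and 8 at 238, total 2096; lower one of the 238's by 59 (still > 96) to reach 2037.

2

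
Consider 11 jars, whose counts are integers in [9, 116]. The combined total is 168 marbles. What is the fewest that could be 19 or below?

5

If only k of them are at most 19, the other 11 − k are at least 20, so the total is at least (11 − k)·20 + k·9.
This is ≤ 168, so (11 − k)·20 + 9k ≤ 168, which gives k ≥ 5.
Exactly 5 works: 5 values at 9 and 6 at 20 total 165; raise one of the low values by 3 (still ≤ 19) to hit 168.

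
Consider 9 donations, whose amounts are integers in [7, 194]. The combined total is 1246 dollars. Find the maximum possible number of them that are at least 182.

6

If k of the values are ≥ 182, the total is ≥ 182k + 7(9 − k).
Setting 182k + 7(9 − k) ≤ 1246 gives 175k ≤ 1183, so k ≤ 6.
k = 6 is achieved by 6 values at 182 and 3 at 7, total 1113; add 133 to one value (staying below 182) to reach 1246.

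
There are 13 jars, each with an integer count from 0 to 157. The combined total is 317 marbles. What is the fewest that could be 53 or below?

8

If only k of them are at most 53, the other 13 − k are at least 54, so the total is at least (13 − k)·54 + k·0.
This is ≤ 317, so (13 − k)·54 + 0k ≤ 317, which gives k ≥ 8.
Exactly 8 works: 8 values at 0 and 5 at 54 total 270; raise one of the low values by 47 (still ≤ 53) to hit 317.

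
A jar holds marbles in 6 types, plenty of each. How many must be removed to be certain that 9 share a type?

You could draw 8 of every type without reaching 9 of any — 48 in all.
One more forces 9 of some type, so 48 + 1 = 49.

49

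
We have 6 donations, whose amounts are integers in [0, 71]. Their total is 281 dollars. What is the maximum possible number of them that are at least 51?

5

With k values at 51 or above and the rest at least 0, the sum is at least 0 + 51k.
Since the sum is 281, we need 51k ≤ 281, i.e. k ≤ 5.
k = 5 is achieved by 5 values at 51 and 1 at 0, total 255; add 26 to one value (staying below 51) to reach 281.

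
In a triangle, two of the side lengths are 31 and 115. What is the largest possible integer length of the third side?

145

The third side must be less than 31 + 115 = 146.
The largest integer below 146 is 145.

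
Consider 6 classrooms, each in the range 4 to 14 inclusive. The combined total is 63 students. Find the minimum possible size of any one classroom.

Minimizing one value means maximizing the remaining 5.
The other 5 can take up 5 × 14 = 70 ≥ 63 − 4, so one classroom can sit at its floor of 4.
Achievable: one at 4 and the other 5 totalling 59, which fits since 5 × 4 ≤ 59 ≤ 5 × 14.

4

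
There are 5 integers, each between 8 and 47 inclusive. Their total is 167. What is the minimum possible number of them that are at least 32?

Each value short of 32 is at most 31, costing at least 47 − 31 = 16 against the maximum total of 235.
We can afford to lose at most 235 − 167 = 68, so at most ⌊68/16⌋ = 4 fall short, and at least 1 are ≥ 32.
Exactly 1 works: 1 value at 47 and 4 at 31 total 171; lower one of the high values by 4 (still ≥ 32) to hit 167.

1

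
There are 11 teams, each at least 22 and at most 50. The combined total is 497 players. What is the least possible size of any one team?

22

Minimizing one value means maximizing the remaining 10.
The other 10 can take up 10 × 50 = 500 ≥ 497 − 22, so one team can sit at its floor of 22.
Achievable: one at 22 and the other 10 totalling 475, which fits since 10 × 22 ≤ 475 ≤ 10 × 50.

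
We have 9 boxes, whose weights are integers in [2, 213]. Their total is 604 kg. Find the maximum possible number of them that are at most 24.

6

Each value at 24 or below falls at least 213 − 24 = 189 short of the ceiling 213.
The ceiling total is 9 × 213 = 1917, and we need 604, so at most ⌊(1917 − 604)/189⌋ = 6 can be that low.
k = 6 is achieved by 6 values at 24 and 3 at 213, total 783; lower one of the 213's by 179 (still > 24) to reach 604.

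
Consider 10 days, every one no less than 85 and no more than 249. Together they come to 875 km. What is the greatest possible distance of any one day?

Maximizing one value means minimizing the remaining 9.
The other 9 contribute at least 9 × 85 = 765, leaving at most 875 − 765 = 110.
Since 110 ≤ 249, this is achievable: one at 110 and 9 at 85.

110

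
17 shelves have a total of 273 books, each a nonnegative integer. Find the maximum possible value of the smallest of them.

The average is 273/17 < 17, so some value is ≤ 16.
Equality holds with 16 values of 16 and 1 value of 17.

16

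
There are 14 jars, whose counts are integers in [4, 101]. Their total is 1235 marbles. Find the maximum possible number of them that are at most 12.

Suppose k of them are at most 12. Those contribute at most 12 each and the rest at most 101 each.
So the total is at most 12k + 101(14 − k) = 1414 − 89k. This must still be ≥ 1235, so k ≤ 2.
k = 2 is achieved by 2 values at 12 and 12 at 101, total 1236; lower one of the 101's by 1 (still > 12) to reach 1235.

2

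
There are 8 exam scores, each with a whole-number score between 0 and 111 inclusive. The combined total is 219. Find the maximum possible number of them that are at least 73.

Suppose k of them are at least 73. Those contribute at least 73 each and the other 8 − k at least 0 each.
So the total is at least 73k + 0(8 − k) = 0 + 73k. This must be ≤ 219, giving k ≤ 3.
k = 3 is achieved by 3 values at 73 and 5 at 0, total 219.

3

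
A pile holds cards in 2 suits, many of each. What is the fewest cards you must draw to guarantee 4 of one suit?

You could draw 3 of every suit without reaching 4 of any — 6 in all.
One more forces 4 of some suit, so 6 + 1 = 7.

7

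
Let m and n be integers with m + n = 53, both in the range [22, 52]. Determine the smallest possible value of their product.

Since m + n is fixed, pushing one of them to its bound minimizes the product.
At the endpoint m = 22, n = 53 − 22 = 31, so mn = 22 × 31 = 682.

682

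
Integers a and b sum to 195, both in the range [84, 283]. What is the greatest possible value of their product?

ab = a(195 − a) is maximized when a is as near 195/2 as the bounds allow.
Taking a = 97 and b = 98 (both in [84, 283]) gives ab = 9506.

9506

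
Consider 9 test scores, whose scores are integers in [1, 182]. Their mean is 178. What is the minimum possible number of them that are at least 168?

7

The total is 9 × 178 = 1602.
Suppose at most 9 − j of them reach 168; then j values are ≤ 167 and the rest ≤ 182.
The total is then ≤ 167·j + 182·(9 − j) = 1638 − 15j. For this to be ≥ 1602 we need j ≤ 2, so at least 9 − 2 = 7 must reach 168.
Exactly 7 works: 7 values at 182 and 2 at 167 total 1608; lower one of the high values by 6 (still ≥ 168) to hit 1602.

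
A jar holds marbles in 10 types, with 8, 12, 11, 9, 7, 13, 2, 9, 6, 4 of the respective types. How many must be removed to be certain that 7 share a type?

In the worst case you take as many as possible of each type without reaching 7: 6 + 6 + 6 + 6 + 6 + 6 + 2 + 6 + 6 + 4 = 54.
The next one must give 7 of some type, so 54 + 1 = 55.

55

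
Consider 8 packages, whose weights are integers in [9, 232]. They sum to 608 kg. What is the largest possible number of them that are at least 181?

3

If k of the values are ≥ 181, the total is ≥ 181k + 9(8 − k).
Setting 181k + 9(8 − k) ≤ 608 gives 172k ≤ 536, so k ≤ 3.
k = 3 is achieved by 3 values at 181 and 5 at 9, total 588; add 20 to one value (staying below 181) to reach 608.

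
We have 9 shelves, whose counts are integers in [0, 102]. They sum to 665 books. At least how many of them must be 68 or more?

2

Each value short of 68 is at most 67, costing at least 102 − 67 = 35 against the maximum total of 918.
We can afford to lose at most 918 − 665 = 253, so at most ⌊253/35⌋ = 7 fall short, and at least 2 are ≥ 68.
Exactly 2 works: 2 values at 102 and 7 at 67 total 673; lower one of the high values by 8 (still ≥ 68) to hit 665.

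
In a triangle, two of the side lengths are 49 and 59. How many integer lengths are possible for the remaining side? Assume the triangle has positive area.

97

The triangle inequality gives |49 − 59| < c < 49 + 59, i.e. 10 < c < 108.
So c can be any integer from 11 to 107: 97 values.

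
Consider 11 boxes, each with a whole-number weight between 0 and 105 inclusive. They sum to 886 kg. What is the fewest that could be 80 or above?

1

Suppose at most 11 − j of them reach 80; then j values are ≤ 79 and the rest ≤ 105.
The total is then ≤ 79·j + 105·(11 − j) = 1155 − 26j. For this to be ≥ 886 we need j ≤ 10, so at least 11 − 10 = 1 must reach 80.
Exactly 1 works: 1 value at 105 and 10 at 79 total 895; lower one of the high values by 9 (still ≥ 80) to hit 886.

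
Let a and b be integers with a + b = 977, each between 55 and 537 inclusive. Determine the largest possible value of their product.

With a + b fixed, ab peaks when the two are closest together.
Taking a = 488 and b = 489 (both in [55, 537]) gives ab = 238632.

238632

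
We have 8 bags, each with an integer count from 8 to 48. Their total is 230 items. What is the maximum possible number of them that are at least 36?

5

With k values at 36 or above and the rest at least 8, the sum is at least 64 + 28k.
Since the sum is 230, we need 28k ≤ 166, i.e. k ≤ 5.
k = 5 is achieved by 5 values at 36 and 3 at 8, total 204; add 26 to one value (staying below 36) to reach 230.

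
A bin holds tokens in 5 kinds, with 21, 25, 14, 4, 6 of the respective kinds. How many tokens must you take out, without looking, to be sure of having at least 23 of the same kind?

In the worst case you take as many as possible of each kind without reaching 23: 21 + 22 + 14 + 4 + 6 = 67.
The next one must give 23 of some kind, so 67 + 1 = 68.

68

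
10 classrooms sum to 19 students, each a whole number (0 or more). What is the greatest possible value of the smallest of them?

1

If every one of the 10 were at least 2, the total would be at least 10 × 2 = 20 > 19.
Equality holds with 1 value of 1 and 9 values of 2.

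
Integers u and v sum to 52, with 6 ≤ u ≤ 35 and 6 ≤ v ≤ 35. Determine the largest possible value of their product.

uv = u(52 − u) is maximized when u is as near 52/2 as the bounds allow.
Taking u = 26 and v = 26 (both in [6, 35]) gives uv = 676.

676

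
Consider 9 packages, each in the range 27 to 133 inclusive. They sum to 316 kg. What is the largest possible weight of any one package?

To make one package as large as possible, make the other 8 as small as possible.
The other 8 contribute at least 8 × 27 = 216, leaving at most 316 − 216 = 100.
Since 100 ≤ 133, this is achievable: one at 100 and 8 at 27.

100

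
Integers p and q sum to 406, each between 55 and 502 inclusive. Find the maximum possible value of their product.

pq = p(406 − p) is maximized when p is as near 406/2 as the bounds allow.
Taking p = 203 and q = 203 (both in [55, 502]) gives pq = 41209.

41209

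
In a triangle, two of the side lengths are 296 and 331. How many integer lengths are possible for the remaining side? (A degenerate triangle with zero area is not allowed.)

591

The triangle inequality gives |296 − 331| < c < 296 + 331, i.e. 35 < c < 627.
So c can be any integer from 36 to 626: 591 values.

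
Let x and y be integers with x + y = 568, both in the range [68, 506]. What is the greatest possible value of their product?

With x + y fixed, xy peaks when the two are closest together.
Taking x = 284 and y = 284 (both in [68, 506]) gives xy = 80656.

80656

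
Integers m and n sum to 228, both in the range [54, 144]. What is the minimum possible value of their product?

mn = m(228 − m) is concave in m, so over [84, 144] it is minimized at an endpoint.
At the endpoint m = 84, n = 228 − 84 = 144, so mn = 84 × 144 = 12096.

12096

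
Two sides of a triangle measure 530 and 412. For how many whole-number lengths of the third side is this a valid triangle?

823

The triangle inequality gives |530 − 412| < c < 530 + 412, i.e. 118 < c < 942.
So c can be any integer from 119 to 941: 823 values.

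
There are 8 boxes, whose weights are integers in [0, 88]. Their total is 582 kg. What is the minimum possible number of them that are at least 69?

2

Suppose at most 8 − j of them reach 69; then j values are ≤ 68 and the rest ≤ 88.
The total is then ≤ 68·j + 88·(8 − j) = 704 − 20j. For this to be ≥ 582 we need j ≤ 6, so at least 8 − 6 = 2 must reach 69.
Exactly 2 works: 2 values at 88 and 6 at 68 total 584; lower one of the high values by 2 (still ≥ 69) to hit 582.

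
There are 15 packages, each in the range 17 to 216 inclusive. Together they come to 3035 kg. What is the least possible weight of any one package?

To make one package as small as possible, make the other 14 as large as possible.
The other 14 can take up 14 × 216 = 3024 ≥ 3035 − 17, so one package can sit at its floor of 17.
Achievable: one at 17 and the other 14 totalling 3018, which fits since 14 × 17 ≤ 3018 ≤ 14 × 216.

17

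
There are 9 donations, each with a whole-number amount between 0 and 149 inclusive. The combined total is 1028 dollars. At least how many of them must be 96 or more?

4

If only k of them are at least 96, the other 9 − k are at most 95, so the total is at most k·149 + (9 − k)·95.
This must reach 1028, so k·149 + (9 − k)·95 ≥ 1028, giving k ≥ 4.
Exactly 4 works: 4 values at 149 and 5 at 95 total 1071; lower one of the high values by 43 (still ≥ 96) to hit 1028.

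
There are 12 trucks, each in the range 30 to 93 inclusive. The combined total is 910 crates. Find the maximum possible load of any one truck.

Maximizing one value means minimizing the remaining 11.
The other 11 contribute at least 11 × 30 = 330, leaving at most 910 − 330 = 580.
But each truck is capped at 93, so the maximum is 93.
Achievable: one at 93 and the other 11 totalling 817, which fits since 11 × 30 ≤ 817 ≤ 11 × 93.

93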